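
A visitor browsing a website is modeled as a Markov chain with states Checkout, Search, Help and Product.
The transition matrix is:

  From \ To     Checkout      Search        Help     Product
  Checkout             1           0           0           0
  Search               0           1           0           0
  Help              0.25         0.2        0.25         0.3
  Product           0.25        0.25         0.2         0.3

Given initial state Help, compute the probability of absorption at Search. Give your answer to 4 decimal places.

Let h(s) be the probability of absorption at Search starting from transient state s. Then h(Search) = 1 and h(Checkout) = 0. By first-step analysis:
h(Help) = 0.25·0 + 0.2·1 + 0.25·h(Help) + 0.3·h(Product)
h(Product) = 0.25·0 + 0.25·1 + 0.2·h(Help) + 0.3·h(Product)
Solving: h(Help) = 0.4624, h(Product) = 0.4892.
Starting from Help, the probability is 0.4624.

0.4624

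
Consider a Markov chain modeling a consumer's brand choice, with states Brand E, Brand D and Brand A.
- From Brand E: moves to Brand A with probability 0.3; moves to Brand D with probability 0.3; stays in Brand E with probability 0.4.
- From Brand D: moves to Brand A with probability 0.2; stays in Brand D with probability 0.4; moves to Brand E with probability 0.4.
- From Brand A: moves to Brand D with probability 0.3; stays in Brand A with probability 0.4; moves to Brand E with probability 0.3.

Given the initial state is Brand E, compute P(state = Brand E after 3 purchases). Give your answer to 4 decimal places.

Propagate the distribution vector 3 purchases from Brand E.
After 0 purchases: (1.0000, 0.0000, 0.0000)
After 1 purchase: (0.4000, 0.3000, 0.3000)
After 2 purchases: (0.3700, 0.3300, 0.3000)
After 3 purchases: (0.3700, 0.3330, 0.2970)
P(in Brand E after 3 purchases) = 0.3700

0.3700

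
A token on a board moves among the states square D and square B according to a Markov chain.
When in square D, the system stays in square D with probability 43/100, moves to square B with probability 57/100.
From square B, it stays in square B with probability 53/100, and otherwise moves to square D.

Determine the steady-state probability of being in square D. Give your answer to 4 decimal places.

0.4519

Let the stationary distribution be π with π = πP and π_1 + π_2 = 1.
π_1 = 0.43·π_1 + 0.47·π_2
Solving with the normalization constraint gives π = (0.4519, 0.5481).
So the stationary probability of square D is 0.4519.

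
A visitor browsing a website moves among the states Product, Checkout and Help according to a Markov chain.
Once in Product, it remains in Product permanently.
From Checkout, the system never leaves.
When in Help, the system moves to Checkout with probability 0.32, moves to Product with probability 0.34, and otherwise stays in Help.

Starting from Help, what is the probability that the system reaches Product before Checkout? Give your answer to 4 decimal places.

0.5152

Let h(s) be the probability of absorption at Product starting from transient state s. Then h(Product) = 1 and h(Checkout) = 0. By first-step analysis:
h(Help) = 0.34·1 + 0.32·0 + 0.34·h(Help)
Solving: h(Help) = 0.5152.
Starting from Help, the probability is 0.5152.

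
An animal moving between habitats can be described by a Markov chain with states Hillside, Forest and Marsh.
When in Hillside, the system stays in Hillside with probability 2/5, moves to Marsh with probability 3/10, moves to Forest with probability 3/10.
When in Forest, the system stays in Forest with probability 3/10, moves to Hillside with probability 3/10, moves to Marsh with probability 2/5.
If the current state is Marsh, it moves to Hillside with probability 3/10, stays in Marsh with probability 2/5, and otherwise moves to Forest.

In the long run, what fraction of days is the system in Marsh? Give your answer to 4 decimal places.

0.3667

Let the stationary distribution be π with π = πP and π_1 + π_2 + π_3 = 1.
π_1 = 0.4·π_1 + 0.3·π_2 + 0.3·π_3
π_2 = 0.3·π_1 + 0.3·π_2 + 0.3·π_3
Solving with the normalization constraint gives π = (0.3333, 0.3000, 0.3667).
So the stationary probability of Marsh is 0.3667.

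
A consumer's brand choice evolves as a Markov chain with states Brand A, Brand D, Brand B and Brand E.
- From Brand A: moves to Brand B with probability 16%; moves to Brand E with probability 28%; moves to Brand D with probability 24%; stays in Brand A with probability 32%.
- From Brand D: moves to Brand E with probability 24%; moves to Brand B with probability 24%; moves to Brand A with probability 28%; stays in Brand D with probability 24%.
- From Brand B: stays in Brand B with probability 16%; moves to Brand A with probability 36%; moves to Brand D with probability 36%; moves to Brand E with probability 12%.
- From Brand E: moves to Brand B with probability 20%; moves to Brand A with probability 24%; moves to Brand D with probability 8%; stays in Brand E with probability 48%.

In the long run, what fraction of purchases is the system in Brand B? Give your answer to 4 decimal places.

Let the stationary distribution be π with π = πP and π_1 + π_2 + π_3 + π_4 = 1.
π_1 = 0.32·π_1 + 0.28·π_2 + 0.36·π_3 + 0.24·π_4
π_2 = 0.24·π_1 + 0.24·π_2 + 0.36·π_3 + 0.08·π_4
π_3 = 0.16·π_1 + 0.24·π_2 + 0.16·π_3 + 0.2·π_4
Solving with the normalization constraint gives π = (0.2949, 0.2145, 0.1892, 0.3014).
So the stationary probability of Brand B is 0.1892.

0.1892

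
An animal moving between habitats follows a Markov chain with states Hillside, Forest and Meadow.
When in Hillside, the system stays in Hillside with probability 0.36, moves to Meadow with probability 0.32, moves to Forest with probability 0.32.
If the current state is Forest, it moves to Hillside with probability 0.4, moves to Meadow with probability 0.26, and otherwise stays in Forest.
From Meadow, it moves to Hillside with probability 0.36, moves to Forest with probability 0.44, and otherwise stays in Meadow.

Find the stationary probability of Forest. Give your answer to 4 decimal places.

Let the stationary distribution be π with π = πP and π_1 + π_2 + π_3 = 1.
π_1 = 0.36·π_1 + 0.4·π_2 + 0.36·π_3
π_2 = 0.32·π_1 + 0.34·π_2 + 0.44·π_3
Solving with the normalization constraint gives π = (0.3744, 0.3592, 0.2665).
So the stationary probability of Forest is 0.3592.

0.3592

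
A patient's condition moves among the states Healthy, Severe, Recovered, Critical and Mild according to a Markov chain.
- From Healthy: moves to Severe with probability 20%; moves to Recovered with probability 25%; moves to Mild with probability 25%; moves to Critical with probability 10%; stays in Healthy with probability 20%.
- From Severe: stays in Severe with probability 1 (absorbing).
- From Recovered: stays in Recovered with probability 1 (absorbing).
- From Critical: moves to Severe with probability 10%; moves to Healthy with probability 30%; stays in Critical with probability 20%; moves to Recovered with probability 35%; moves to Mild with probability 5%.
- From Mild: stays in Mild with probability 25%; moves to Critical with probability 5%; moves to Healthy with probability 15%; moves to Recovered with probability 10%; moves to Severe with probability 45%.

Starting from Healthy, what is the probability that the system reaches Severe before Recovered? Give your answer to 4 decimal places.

0.5238

Let h(s) be the probability of absorption at Severe starting from transient state s. Then h(Severe) = 1 and h(Recovered) = 0. By first-step analysis:
h(Healthy) = 0.2·h(Healthy) + 0.2·1 + 0.25·0 + 0.1·h(Critical) + 0.25·h(Mild)
h(Critical) = 0.3·h(Healthy) + 0.1·1 + 0.35·0 + 0.2·h(Critical) + 0.05·h(Mild)
h(Mild) = 0.15·h(Healthy) + 0.45·1 + 0.1·0 + 0.05·h(Critical) + 0.25·h(Mild)
Solving: h(Healthy) = 0.5238, h(Critical) = 0.3670, h(Mild) = 0.7292.
Starting from Healthy, the probability is 0.5238.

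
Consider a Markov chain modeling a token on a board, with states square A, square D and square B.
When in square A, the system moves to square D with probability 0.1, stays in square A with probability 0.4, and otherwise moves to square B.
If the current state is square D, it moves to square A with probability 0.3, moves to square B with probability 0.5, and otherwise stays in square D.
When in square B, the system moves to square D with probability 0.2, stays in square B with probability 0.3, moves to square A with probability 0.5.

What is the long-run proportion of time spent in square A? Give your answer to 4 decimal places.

Let the stationary distribution be π with π = πP and π_1 + π_2 + π_3 = 1.
π_1 = 0.4·π_1 + 0.3·π_2 + 0.5·π_3
π_2 = 0.1·π_1 + 0.2·π_2 + 0.2·π_3
Solving with the normalization constraint gives π = (0.4259, 0.1574, 0.4167).
So the stationary probability of square A is 0.4259.

0.4259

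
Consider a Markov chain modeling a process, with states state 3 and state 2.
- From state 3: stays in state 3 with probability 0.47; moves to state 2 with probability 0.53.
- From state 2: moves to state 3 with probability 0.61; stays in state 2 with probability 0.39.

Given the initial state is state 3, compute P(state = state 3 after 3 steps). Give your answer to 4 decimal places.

Propagate the distribution vector 3 steps from state 3.
After 0 steps: (1.0000, 0.0000)
After 1 step: (0.4700, 0.5300)
After 2 steps: (0.5442, 0.4558)
After 3 steps: (0.5338, 0.4662)
P(in state 3 after 3 steps) = 0.5338

0.5338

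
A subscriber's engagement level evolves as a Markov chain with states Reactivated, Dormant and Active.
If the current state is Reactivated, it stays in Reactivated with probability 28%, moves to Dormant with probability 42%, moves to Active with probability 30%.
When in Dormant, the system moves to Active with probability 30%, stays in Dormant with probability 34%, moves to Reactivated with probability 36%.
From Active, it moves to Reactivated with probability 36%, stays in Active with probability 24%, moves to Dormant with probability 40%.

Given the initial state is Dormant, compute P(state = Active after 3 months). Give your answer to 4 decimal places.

0.2831

Propagate the distribution vector 3 months from Dormant.
After 0 months: (0.0000, 1.0000, 0.0000)
After 1 month: (0.3600, 0.3400, 0.3000)
After 2 months: (0.3312, 0.3868, 0.2820)
After 3 months: (0.3335, 0.3834, 0.2831)
P(in Active after 3 months) = 0.2831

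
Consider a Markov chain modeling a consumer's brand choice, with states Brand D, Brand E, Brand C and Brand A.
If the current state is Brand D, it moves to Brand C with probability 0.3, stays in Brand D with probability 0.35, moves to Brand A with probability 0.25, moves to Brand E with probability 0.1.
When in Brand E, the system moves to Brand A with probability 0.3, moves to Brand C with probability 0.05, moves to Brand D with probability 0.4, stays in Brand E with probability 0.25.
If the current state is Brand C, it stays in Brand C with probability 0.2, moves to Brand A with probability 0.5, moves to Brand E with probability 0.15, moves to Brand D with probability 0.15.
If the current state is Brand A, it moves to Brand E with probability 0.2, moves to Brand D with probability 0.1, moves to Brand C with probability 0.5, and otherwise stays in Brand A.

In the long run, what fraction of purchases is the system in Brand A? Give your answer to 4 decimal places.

Let the stationary distribution be π with π = πP and π_1 + π_2 + π_3 + π_4 = 1.
π_1 = 0.35·π_1 + 0.4·π_2 + 0.15·π_3 + 0.1·π_4
π_2 = 0.1·π_1 + 0.25·π_2 + 0.15·π_3 + 0.2·π_4
π_3 = 0.3·π_1 + 0.05·π_2 + 0.2·π_3 + 0.5·π_4
Solving with the normalization constraint gives π = (0.2215, 0.1719, 0.2910, 0.3156).
So the stationary probability of Brand A is 0.3156.

0.3156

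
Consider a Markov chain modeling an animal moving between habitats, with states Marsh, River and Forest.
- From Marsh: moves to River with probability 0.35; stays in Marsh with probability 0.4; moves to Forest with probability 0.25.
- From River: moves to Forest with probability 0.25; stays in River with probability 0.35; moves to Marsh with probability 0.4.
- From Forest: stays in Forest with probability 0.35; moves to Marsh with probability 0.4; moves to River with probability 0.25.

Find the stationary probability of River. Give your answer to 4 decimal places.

0.3222

Let the stationary distribution be π with π = πP and π_1 + π_2 + π_3 = 1.
π_1 = 0.4·π_1 + 0.4·π_2 + 0.4·π_3
π_2 = 0.35·π_1 + 0.35·π_2 + 0.25·π_3
Solving with the normalization constraint gives π = (0.4000, 0.3222, 0.2778).
So the stationary probability of River is 0.3222.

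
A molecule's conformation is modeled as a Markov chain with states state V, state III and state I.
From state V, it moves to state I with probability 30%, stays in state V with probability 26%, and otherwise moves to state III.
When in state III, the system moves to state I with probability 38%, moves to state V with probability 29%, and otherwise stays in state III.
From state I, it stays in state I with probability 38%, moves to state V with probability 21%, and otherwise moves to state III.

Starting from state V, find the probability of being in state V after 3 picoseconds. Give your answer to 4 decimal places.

0.2535

Propagate the distribution vector 3 picoseconds from state V.
After 0 picoseconds: (1.0000, 0.0000, 0.0000)
After 1 picosecond: (0.2600, 0.4400, 0.3000)
After 2 picoseconds: (0.2582, 0.3826, 0.3592)
After 3 picoseconds: (0.2535, 0.3871, 0.3593)
P(in state V after 3 picoseconds) = 0.2535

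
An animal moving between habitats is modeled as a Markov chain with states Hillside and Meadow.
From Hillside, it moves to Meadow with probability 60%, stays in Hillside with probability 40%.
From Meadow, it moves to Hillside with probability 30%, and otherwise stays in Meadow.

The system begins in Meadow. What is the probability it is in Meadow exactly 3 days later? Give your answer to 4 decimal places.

Propagate the distribution vector 3 days from Meadow.
After 0 days: (0.0000, 1.0000)
After 1 day: (0.3000, 0.7000)
After 2 days: (0.3300, 0.6700)
After 3 days: (0.3330, 0.6670)
P(in Meadow after 3 days) = 0.6670

0.6670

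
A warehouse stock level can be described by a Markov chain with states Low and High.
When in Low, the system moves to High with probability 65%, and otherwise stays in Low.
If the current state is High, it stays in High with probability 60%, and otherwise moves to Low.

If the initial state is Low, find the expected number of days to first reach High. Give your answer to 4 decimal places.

1.5385

Let t(s) be the expected number of days to first reach High from state s, with t(High) = 0. Conditioning on the first day:
t(Low) = 1 + 0.35·t(Low)
Solving: t(Low) = 1.5385.
Expected days from Low to High: 1.5385.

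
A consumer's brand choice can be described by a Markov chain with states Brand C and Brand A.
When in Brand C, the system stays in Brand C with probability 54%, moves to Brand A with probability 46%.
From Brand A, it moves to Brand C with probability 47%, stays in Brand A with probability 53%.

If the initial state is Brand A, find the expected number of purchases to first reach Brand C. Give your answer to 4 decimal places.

2.1277

Let t(s) be the expected number of purchases to first reach Brand C from state s, with t(Brand C) = 0. Conditioning on the first purchase:
t(Brand A) = 1 + 0.53·t(Brand A)
Solving: t(Brand A) = 2.1277.
Expected purchases from Brand A to Brand C: 2.1277.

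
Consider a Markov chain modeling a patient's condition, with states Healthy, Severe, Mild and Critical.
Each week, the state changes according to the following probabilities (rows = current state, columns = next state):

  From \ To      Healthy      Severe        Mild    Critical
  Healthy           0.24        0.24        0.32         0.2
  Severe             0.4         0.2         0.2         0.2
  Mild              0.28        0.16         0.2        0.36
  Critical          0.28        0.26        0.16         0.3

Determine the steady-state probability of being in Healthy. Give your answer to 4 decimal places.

0.2944

Let the stationary distribution be π with π = πP and π_1 + π_2 + π_3 + π_4 = 1.
π_1 = 0.24·π_1 + 0.4·π_2 + 0.28·π_3 + 0.28·π_4
π_2 = 0.24·π_1 + 0.2·π_2 + 0.16·π_3 + 0.26·π_4
π_3 = 0.32·π_1 + 0.2·π_2 + 0.2·π_3 + 0.16·π_4
Solving with the normalization constraint gives π = (0.2944, 0.2185, 0.2248, 0.2622).
So the stationary probability of Healthy is 0.2944.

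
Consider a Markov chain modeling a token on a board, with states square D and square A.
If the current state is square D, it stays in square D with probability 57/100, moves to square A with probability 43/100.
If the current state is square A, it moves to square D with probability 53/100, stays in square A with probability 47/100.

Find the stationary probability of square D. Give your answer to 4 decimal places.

0.5521

Let the stationary distribution be π with π = πP and π_1 + π_2 = 1.
π_1 = 0.57·π_1 + 0.53·π_2
Solving with the normalization constraint gives π = (0.5521, 0.4479).
So the stationary probability of square D is 0.5521.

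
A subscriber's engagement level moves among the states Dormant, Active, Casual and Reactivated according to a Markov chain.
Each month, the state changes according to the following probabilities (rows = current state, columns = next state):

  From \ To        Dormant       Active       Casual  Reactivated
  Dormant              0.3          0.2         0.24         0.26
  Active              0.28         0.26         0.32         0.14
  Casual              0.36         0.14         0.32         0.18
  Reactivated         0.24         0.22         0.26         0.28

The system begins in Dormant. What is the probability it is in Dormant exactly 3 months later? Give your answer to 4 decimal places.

0.2994

Propagate the distribution vector 3 months from Dormant.
After 0 months: (1.0000, 0.0000, 0.0000, 0.0000)
After 1 month: (0.3000, 0.2000, 0.2400, 0.2600)
After 2 months: (0.2948, 0.2028, 0.2804, 0.2220)
After 3 months: (0.2994, 0.1998, 0.2831, 0.2177)
P(in Dormant after 3 months) = 0.2994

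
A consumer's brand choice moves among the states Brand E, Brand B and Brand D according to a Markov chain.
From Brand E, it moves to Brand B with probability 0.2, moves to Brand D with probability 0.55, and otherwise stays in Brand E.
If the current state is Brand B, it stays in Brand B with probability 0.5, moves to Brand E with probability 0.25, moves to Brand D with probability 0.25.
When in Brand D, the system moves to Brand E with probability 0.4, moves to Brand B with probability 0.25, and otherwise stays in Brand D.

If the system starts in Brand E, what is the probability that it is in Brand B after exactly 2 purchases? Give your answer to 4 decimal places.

Sum over the intermediate state after 1 purchase:
P = P(Brand E→Brand E)·P(Brand E→Brand B) + P(Brand E→Brand B)·P(Brand B→Brand B) + P(Brand E→Brand D)·P(Brand D→Brand B)
  = 0.25×0.2 + 0.2×0.5 + 0.55×0.25
  = 0.0500 + 0.1000 + 0.1375 = 0.2875

0.2875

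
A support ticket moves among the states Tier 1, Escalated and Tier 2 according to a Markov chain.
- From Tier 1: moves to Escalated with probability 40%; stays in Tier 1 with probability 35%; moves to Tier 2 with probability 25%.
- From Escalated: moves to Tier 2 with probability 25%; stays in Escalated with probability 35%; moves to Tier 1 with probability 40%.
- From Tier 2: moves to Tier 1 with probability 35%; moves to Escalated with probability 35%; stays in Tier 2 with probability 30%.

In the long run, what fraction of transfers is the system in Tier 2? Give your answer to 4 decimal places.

0.2632

Let the stationary distribution be π with π = πP and π_1 + π_2 + π_3 = 1.
π_1 = 0.35·π_1 + 0.4·π_2 + 0.35·π_3
π_2 = 0.4·π_1 + 0.35·π_2 + 0.35·π_3
Solving with the normalization constraint gives π = (0.3684, 0.3684, 0.2632).
So the stationary probability of Tier 2 is 0.2632.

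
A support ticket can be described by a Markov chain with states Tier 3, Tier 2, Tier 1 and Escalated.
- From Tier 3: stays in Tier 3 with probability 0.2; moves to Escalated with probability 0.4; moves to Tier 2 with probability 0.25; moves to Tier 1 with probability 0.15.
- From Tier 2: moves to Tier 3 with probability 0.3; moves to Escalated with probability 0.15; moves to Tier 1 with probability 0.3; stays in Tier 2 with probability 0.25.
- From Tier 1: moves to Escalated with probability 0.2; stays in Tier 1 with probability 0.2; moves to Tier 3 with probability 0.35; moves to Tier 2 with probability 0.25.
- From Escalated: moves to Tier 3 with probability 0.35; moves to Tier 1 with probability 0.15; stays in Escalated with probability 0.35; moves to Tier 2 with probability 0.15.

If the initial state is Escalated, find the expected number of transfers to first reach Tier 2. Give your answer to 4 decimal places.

Let t(s) be the expected number of transfers to first reach Tier 2 from state s, with t(Tier 2) = 0. Conditioning on the first transfer:
t(Tier 3) = 1 + 0.2·t(Tier 3) + 0.15·t(Tier 1) + 0.4·t(Escalated)
t(Tier 1) = 1 + 0.35·t(Tier 3) + 0.2·t(Tier 1) + 0.2·t(Escalated)
t(Escalated) = 1 + 0.35·t(Tier 3) + 0.15·t(Tier 1) + 0.35·t(Escalated)
Solving: t(Tier 3) = 4.6531, t(Tier 1) = 4.5598, t(Escalated) = 5.0962.
Expected transfers from Escalated to Tier 2: 5.0962.

5.0962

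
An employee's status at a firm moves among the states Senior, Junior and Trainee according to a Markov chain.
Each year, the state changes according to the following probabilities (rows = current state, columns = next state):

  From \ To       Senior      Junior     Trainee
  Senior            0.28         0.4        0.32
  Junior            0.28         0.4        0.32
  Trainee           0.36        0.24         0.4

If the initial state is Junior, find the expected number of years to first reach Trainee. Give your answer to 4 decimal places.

Let t(s) be the expected number of years to first reach Trainee from state s, with t(Trainee) = 0. Conditioning on the first year:
t(Senior) = 1 + 0.28·t(Senior) + 0.4·t(Junior)
t(Junior) = 1 + 0.28·t(Senior) + 0.4·t(Junior)
Solving: t(Senior) = 3.1250, t(Junior) = 3.1250.
Expected years from Junior to Trainee: 3.1250.

3.1250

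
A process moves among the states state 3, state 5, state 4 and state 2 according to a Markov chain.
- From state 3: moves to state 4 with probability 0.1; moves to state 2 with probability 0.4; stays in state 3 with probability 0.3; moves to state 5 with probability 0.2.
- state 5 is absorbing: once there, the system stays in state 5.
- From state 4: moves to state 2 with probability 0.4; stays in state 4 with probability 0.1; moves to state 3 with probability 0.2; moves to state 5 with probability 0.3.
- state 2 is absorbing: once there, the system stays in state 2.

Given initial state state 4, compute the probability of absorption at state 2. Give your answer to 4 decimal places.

0.5902

Let h(s) be the probability of absorption at state 2 starting from transient state s. Then h(state 2) = 1 and h(state 5) = 0. By first-step analysis:
h(state 3) = 0.3·h(state 3) + 0.2·0 + 0.1·h(state 4) + 0.4·1
h(state 4) = 0.2·h(state 3) + 0.3·0 + 0.1·h(state 4) + 0.4·1
Solving: h(state 3) = 0.6557, h(state 4) = 0.5902.
Starting from state 4, the probability is 0.5902.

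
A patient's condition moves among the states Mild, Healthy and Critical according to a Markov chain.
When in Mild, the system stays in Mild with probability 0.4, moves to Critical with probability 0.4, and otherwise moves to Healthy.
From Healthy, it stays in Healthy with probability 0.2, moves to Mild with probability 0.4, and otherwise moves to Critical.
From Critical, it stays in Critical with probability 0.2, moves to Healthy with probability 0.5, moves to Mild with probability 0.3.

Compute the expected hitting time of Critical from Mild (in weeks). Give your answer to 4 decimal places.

2.5000

Let t(s) be the expected number of weeks to first reach Critical from state s, with t(Critical) = 0. Conditioning on the first week:
t(Mild) = 1 + 0.4·t(Mild) + 0.2·t(Healthy)
t(Healthy) = 1 + 0.4·t(Mild) + 0.2·t(Healthy)
Solving: t(Mild) = 2.5000, t(Healthy) = 2.5000.
Expected weeks from Mild to Critical: 2.5000.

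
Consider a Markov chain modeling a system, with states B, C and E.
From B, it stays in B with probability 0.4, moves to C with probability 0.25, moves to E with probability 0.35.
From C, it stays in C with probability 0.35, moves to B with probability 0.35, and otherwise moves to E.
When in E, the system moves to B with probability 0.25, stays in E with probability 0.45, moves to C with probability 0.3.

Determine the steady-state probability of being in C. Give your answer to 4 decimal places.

0.2985

Let the stationary distribution be π with π = πP and π_1 + π_2 + π_3 = 1.
π_1 = 0.4·π_1 + 0.35·π_2 + 0.25·π_3
π_2 = 0.25·π_1 + 0.35·π_2 + 0.3·π_3
Solving with the normalization constraint gives π = (0.3292, 0.2985, 0.3723).
So the stationary probability of C is 0.2985.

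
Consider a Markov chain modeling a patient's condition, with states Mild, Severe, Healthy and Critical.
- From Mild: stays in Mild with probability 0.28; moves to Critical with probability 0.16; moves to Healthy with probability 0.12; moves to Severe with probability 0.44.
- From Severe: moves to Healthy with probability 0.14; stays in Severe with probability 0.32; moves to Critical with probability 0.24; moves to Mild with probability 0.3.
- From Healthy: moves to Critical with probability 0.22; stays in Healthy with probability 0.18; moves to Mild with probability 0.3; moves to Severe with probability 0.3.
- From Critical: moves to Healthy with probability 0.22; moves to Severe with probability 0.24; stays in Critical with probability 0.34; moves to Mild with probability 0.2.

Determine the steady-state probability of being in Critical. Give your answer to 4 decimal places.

0.2390

Let the stationary distribution be π with π = πP and π_1 + π_2 + π_3 + π_4 = 1.
π_1 = 0.28·π_1 + 0.3·π_2 + 0.3·π_3 + 0.2·π_4
π_2 = 0.44·π_1 + 0.32·π_2 + 0.3·π_3 + 0.24·π_4
π_3 = 0.12·π_1 + 0.14·π_2 + 0.18·π_3 + 0.22·π_4
Solving with the normalization constraint gives π = (0.2707, 0.3302, 0.1601, 0.2390).
So the stationary probability of Critical is 0.2390.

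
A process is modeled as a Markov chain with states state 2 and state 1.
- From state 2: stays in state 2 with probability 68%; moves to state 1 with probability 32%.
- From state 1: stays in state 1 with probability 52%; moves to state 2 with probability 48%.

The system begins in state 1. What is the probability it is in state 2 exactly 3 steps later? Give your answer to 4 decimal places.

Propagate the distribution vector 3 steps from state 1.
After 0 steps: (0.0000, 1.0000)
After 1 step: (0.4800, 0.5200)
After 2 steps: (0.5760, 0.4240)
After 3 steps: (0.5952, 0.4048)
P(in state 2 after 3 steps) = 0.5952

0.5952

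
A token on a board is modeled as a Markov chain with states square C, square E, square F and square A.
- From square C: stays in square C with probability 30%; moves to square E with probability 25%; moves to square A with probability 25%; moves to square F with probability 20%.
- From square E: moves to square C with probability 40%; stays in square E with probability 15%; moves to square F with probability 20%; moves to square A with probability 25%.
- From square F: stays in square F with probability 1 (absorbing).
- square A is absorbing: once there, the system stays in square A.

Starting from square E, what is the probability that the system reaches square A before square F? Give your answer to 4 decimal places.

Let h(s) be the probability of absorption at square A starting from transient state s. Then h(square A) = 1 and h(square F) = 0. By first-step analysis:
h(square C) = 0.3·h(square C) + 0.25·h(square E) + 0.2·0 + 0.25·1
h(square E) = 0.4·h(square C) + 0.15·h(square E) + 0.2·0 + 0.25·1
Solving: h(square C) = 0.5556, h(square E) = 0.5556.
Starting from square E, the probability is 0.5556.

0.5556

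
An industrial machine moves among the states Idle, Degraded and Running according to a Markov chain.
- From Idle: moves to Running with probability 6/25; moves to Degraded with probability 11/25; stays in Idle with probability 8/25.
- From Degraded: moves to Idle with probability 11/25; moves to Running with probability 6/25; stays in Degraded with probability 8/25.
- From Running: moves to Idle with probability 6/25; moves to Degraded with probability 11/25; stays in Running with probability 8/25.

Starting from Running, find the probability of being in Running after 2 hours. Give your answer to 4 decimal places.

0.2656

Sum over the intermediate state after 1 hour:
P = P(Running→Idle)·P(Idle→Running) + P(Running→Degraded)·P(Degraded→Running) + P(Running→Running)·P(Running→Running)
  = 0.24×0.24 + 0.44×0.24 + 0.32×0.32
  = 0.0576 + 0.1056 + 0.1024 = 0.2656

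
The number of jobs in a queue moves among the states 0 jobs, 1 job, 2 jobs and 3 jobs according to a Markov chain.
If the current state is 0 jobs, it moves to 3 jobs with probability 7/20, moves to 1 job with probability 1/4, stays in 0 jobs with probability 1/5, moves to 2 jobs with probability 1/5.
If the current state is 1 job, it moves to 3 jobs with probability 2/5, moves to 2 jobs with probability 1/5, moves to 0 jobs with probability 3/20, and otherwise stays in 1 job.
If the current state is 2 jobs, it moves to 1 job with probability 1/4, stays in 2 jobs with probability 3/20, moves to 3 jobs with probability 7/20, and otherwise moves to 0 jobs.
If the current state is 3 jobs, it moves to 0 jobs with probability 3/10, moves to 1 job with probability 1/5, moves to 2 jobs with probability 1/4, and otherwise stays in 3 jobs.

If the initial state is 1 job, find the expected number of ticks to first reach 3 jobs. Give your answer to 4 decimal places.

Let t(s) be the expected number of ticks to first reach 3 jobs from state s, with t(3 jobs) = 0. Conditioning on the first tick:
t(0 jobs) = 1 + 0.2·t(0 jobs) + 0.25·t(1 job) + 0.2·t(2 jobs)
t(1 job) = 1 + 0.15·t(0 jobs) + 0.25·t(1 job) + 0.2·t(2 jobs)
t(2 jobs) = 1 + 0.25·t(0 jobs) + 0.25·t(1 job) + 0.15·t(2 jobs)
Solving: t(0 jobs) = 2.7586, t(1 job) = 2.6207, t(2 jobs) = 2.7586.
Expected ticks from 1 job to 3 jobs: 2.6207.

2.6207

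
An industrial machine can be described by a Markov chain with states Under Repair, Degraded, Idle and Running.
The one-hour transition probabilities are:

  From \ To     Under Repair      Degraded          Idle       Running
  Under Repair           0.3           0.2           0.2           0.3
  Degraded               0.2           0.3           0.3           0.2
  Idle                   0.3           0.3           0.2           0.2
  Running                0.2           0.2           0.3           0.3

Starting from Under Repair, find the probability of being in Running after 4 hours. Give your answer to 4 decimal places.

0.2501

Propagate the distribution vector 4 hours from Under Repair.
After 0 hours: (1.0000, 0.0000, 0.0000, 0.0000)
After 1 hour: (0.3000, 0.2000, 0.2000, 0.3000)
After 2 hours: (0.2500, 0.2400, 0.2500, 0.2600)
After 3 hours: (0.2500, 0.2490, 0.2500, 0.2510)
After 4 hours: (0.2500, 0.2499, 0.2500, 0.2501)
P(in Running after 4 hours) = 0.2501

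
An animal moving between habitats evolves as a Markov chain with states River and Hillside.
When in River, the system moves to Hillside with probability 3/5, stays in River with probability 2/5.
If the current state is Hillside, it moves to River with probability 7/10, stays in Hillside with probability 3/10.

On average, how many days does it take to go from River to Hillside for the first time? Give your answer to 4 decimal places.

1.6667

Let t(s) be the expected number of days to first reach Hillside from state s, with t(Hillside) = 0. Conditioning on the first day:
t(River) = 1 + 0.4·t(River)
Solving: t(River) = 1.6667.
Expected days from River to Hillside: 1.6667.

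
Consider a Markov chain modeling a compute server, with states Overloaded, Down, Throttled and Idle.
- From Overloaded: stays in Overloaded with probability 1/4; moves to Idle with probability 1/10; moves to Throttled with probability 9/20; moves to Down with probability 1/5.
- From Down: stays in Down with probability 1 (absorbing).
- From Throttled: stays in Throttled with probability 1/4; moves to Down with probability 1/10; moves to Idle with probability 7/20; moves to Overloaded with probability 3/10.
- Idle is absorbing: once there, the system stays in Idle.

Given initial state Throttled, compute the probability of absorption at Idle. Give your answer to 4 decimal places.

Let h(s) be the probability of absorption at Idle starting from transient state s. Then h(Idle) = 1 and h(Down) = 0. By first-step analysis:
h(Overloaded) = 0.25·h(Overloaded) + 0.2·0 + 0.45·h(Throttled) + 0.1·1
h(Throttled) = 0.3·h(Overloaded) + 0.1·0 + 0.25·h(Throttled) + 0.35·1
Solving: h(Overloaded) = 0.5439, h(Throttled) = 0.6842.
Starting from Throttled, the probability is 0.6842.

0.6842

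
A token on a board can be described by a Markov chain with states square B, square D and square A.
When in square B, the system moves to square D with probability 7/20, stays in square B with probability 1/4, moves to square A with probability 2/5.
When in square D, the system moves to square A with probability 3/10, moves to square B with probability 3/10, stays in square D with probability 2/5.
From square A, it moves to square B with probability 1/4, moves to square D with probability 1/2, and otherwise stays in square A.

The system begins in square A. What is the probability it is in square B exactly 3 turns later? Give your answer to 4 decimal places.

0.2706

Propagate the distribution vector 3 turns from square A.
After 0 turns: (0.0000, 0.0000, 1.0000)
After 1 turn: (0.2500, 0.5000, 0.2500)
After 2 turns: (0.2750, 0.4125, 0.3125)
After 3 turns: (0.2706, 0.4175, 0.3119)
P(in square B after 3 turns) = 0.2706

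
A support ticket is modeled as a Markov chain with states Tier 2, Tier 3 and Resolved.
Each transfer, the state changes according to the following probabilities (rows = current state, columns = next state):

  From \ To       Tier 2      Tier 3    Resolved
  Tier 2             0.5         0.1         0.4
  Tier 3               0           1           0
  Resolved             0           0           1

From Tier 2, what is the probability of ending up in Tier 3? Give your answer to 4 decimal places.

0.2000

Let h(s) be the probability of absorption at Tier 3 starting from transient state s. Then h(Tier 3) = 1 and h(Resolved) = 0. By first-step analysis:
h(Tier 2) = 0.5·h(Tier 2) + 0.1·1 + 0.4·0
Solving: h(Tier 2) = 0.2000.
Starting from Tier 2, the probability is 0.2000.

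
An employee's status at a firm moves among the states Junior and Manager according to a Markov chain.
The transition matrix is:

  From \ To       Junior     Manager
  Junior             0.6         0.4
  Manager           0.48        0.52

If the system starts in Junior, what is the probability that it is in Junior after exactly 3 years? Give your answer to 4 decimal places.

Propagate the distribution vector 3 years from Junior.
After 0 years: (1.0000, 0.0000)
After 1 year: (0.6000, 0.4000)
After 2 years: (0.5520, 0.4480)
After 3 years: (0.5462, 0.4538)
P(in Junior after 3 years) = 0.5462

0.5462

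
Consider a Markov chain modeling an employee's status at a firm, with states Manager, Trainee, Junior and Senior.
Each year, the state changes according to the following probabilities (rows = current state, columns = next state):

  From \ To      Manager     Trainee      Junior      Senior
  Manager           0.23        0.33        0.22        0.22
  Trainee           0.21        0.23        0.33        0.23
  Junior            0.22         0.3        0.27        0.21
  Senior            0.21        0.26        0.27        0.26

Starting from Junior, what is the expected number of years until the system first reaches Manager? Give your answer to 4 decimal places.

4.6509

Let t(s) be the expected number of years to first reach Manager from state s, with t(Manager) = 0. Conditioning on the first year:
t(Trainee) = 1 + 0.23·t(Trainee) + 0.33·t(Junior) + 0.23·t(Senior)
t(Junior) = 1 + 0.3·t(Trainee) + 0.27·t(Junior) + 0.21·t(Senior)
t(Senior) = 1 + 0.26·t(Trainee) + 0.27·t(Junior) + 0.26·t(Senior)
Solving: t(Trainee) = 4.6952, t(Junior) = 4.6509, t(Senior) = 4.6980.
Expected years from Junior to Manager: 4.6509.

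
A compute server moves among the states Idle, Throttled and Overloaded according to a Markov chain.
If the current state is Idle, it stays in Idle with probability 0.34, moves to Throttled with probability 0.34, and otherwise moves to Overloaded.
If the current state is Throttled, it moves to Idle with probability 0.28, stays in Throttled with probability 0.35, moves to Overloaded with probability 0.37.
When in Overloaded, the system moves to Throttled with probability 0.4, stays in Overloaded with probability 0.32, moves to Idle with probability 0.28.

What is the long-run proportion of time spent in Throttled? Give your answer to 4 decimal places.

Let the stationary distribution be π with π = πP and π_1 + π_2 + π_3 = 1.
π_1 = 0.34·π_1 + 0.28·π_2 + 0.28·π_3
π_2 = 0.34·π_1 + 0.35·π_2 + 0.4·π_3
Solving with the normalization constraint gives π = (0.2979, 0.3639, 0.3382).
So the stationary probability of Throttled is 0.3639.

0.3639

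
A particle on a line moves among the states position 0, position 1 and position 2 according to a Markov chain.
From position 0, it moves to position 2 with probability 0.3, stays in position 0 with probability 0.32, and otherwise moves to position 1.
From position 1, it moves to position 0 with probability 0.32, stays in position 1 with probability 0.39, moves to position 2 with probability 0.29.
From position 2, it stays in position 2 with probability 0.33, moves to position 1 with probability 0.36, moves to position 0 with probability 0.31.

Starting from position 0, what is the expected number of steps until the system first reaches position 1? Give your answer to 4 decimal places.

Let t(s) be the expected number of steps to first reach position 1 from state s, with t(position 1) = 0. Conditioning on the first step:
t(position 0) = 1 + 0.32·t(position 0) + 0.3·t(position 2)
t(position 2) = 1 + 0.31·t(position 0) + 0.33·t(position 2)
Solving: t(position 0) = 2.6751, t(position 2) = 2.7303.
Expected steps from position 0 to position 1: 2.6751.

2.6751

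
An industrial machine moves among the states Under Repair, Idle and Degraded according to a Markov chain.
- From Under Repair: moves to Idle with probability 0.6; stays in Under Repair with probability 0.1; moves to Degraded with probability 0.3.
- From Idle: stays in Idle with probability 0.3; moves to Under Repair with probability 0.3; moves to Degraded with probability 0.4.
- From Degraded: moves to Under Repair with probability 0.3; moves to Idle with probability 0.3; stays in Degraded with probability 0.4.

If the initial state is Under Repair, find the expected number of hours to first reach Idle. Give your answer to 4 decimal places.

2.0000

Let t(s) be the expected number of hours to first reach Idle from state s, with t(Idle) = 0. Conditioning on the first hour:
t(Under Repair) = 1 + 0.1·t(Under Repair) + 0.3·t(Degraded)
t(Degraded) = 1 + 0.3·t(Under Repair) + 0.4·t(Degraded)
Solving: t(Under Repair) = 2.0000, t(Degraded) = 2.6667.
Expected hours from Under Repair to Idle: 2.0000.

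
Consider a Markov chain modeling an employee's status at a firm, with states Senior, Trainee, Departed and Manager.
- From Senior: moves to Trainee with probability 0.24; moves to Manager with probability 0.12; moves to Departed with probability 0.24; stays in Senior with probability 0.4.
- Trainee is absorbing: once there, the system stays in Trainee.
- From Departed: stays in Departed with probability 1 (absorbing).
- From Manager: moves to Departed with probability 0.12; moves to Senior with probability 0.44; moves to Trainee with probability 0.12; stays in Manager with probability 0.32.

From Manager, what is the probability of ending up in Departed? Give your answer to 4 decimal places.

0.5000

Let h(s) be the probability of absorption at Departed starting from transient state s. Then h(Departed) = 1 and h(Trainee) = 0. By first-step analysis:
h(Senior) = 0.4·h(Senior) + 0.24·0 + 0.24·1 + 0.12·h(Manager)
h(Manager) = 0.44·h(Senior) + 0.12·0 + 0.12·1 + 0.32·h(Manager)
Solving: h(Senior) = 0.5000, h(Manager) = 0.5000.
Starting from Manager, the probability is 0.5000.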